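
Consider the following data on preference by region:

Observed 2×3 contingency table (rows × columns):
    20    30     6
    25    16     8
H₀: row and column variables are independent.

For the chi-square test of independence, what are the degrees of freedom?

df = (r−1)(c−1) = (2−1)·(3−1) = 2

degrees of freedom = 2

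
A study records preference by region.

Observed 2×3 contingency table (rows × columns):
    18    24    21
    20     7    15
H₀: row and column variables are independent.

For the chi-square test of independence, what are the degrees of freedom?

df = (r−1)(c−1) = (2−1)·(3−1) = 2

degrees of freedom = 2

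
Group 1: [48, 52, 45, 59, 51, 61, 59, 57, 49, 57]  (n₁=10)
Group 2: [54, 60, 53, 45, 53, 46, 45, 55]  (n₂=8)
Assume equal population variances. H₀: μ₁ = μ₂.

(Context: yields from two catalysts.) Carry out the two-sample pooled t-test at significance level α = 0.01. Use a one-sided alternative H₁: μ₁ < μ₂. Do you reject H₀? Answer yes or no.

reject H₀: no

x̄₁=53.800, s₁=5.493, n₁=10
x̄₂=51.375, s₂=5.476, n₂=8
s_p² = [9·5.493² + 7·5.476²]/16 = 30.0922
SE = √(s_p²·(1/10+1/8)) = 2.6021
t = (53.800−51.375)/2.6021 = 0.9320
df = 16
p-value (one-sided, H₁ less) = 0.81739
At α=0.01: p ≥ α → fail to reject H₀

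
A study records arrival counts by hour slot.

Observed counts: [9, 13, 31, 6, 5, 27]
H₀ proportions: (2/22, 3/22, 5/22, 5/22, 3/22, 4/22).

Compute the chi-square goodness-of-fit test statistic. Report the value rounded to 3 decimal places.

test statistic = 26.692

n = 91; E_i = n·p_i = [8.27, 12.41, 20.68, 20.68, 12.41, 16.55]
χ² = (9−8.27)²/8.27 + (13−12.41)²/12.41 + (31−20.68)²/20.68 + (6−20.68)²/20.68 + (5−12.41)²/12.41 + (27−16.55)²/16.55 = 26.6919
df = 5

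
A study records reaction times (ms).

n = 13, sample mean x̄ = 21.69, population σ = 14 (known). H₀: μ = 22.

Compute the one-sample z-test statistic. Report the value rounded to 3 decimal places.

test statistic = -0.080

SE = σ/√n = 14/√13 = 3.8829
z = (x̄−μ₀)/SE = (21.69−22)/3.8829 = -0.0798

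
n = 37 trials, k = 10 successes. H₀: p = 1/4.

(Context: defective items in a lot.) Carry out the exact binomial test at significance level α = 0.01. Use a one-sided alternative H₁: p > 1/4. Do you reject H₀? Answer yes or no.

Exact binomial: n=37, k=10, p₀=1/4=0.2500
P(X≥10) from Σ C(n,i)·p₀^i·(1−p₀)^(n−i)
p-value (one-sided, H₁ greater) = 0.44969
At α=0.01: p ≥ α → fail to reject H₀

reject H₀: no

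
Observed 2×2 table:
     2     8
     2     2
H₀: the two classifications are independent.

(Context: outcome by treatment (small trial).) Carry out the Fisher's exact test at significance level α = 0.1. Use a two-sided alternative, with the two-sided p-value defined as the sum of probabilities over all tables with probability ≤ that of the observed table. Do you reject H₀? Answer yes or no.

reject H₀: no

Margins: r₁=10, r₂=4, c₁=4, c₂=10, n=14
p_obs = C(10,2)·C(4,2)/C(14,4); sum pmf over tables with pmf ≤ p_obs
p-value (two-sided) = 0.52048
At α=0.1: p ≥ α → fail to reject H₀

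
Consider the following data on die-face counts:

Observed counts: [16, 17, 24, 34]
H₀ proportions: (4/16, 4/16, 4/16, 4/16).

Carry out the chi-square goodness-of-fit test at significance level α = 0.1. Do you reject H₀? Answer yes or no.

n = 91; E_i = n·p_i = [22.75, 22.75, 22.75, 22.75]
χ² = (16−22.75)²/22.75 + (17−22.75)²/22.75 + (24−22.75)²/22.75 + (34−22.75)²/22.75 = 9.0879
df = 3
p-value (upper-tail) = 0.02814
At α=0.1: p < α → reject H₀

reject H₀: yes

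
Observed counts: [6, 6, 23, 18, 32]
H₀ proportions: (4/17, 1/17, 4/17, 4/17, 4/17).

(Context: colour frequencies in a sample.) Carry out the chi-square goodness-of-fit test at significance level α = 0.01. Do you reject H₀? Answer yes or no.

reject H₀: yes

n = 85; E_i = n·p_i = [20.00, 5.00, 20.00, 20.00, 20.00]
χ² = (6−20.00)²/20.00 + (6−5.00)²/5.00 + (23−20.00)²/20.00 + (18−20.00)²/20.00 + (32−20.00)²/20.00 = 17.8500
df = 4
p-value (upper-tail) = 0.00132
At α=0.01: p < α → reject H₀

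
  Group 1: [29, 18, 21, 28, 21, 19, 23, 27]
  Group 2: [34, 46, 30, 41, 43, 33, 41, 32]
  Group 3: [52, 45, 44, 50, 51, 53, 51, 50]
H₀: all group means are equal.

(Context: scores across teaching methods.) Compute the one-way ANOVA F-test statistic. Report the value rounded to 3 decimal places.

test statistic = 65.121

Group means [23.25, 37.50, 49.50], grand mean 36.750
SSB = Σnᵢ(x̄ᵢ−x̄)² = 2763.000; SSW = ΣΣ(x−x̄ᵢ)² = 445.500
MSB = 2763.000/2 = 1381.5000; MSW = 445.500/21 = 21.2143
F = MSB/MSW = 65.1212
df = (2, 21)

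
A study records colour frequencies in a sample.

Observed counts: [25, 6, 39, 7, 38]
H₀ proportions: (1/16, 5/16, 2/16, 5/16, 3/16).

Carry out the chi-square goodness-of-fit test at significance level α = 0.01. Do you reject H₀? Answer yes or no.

n = 115; E_i = n·p_i = [7.19, 35.94, 14.38, 35.94, 21.56]
χ² = (25−7.19)²/7.19 + (6−35.94)²/35.94 + (39−14.38)²/14.38 + (7−35.94)²/35.94 + (38−21.56)²/21.56 = 147.0986
df = 4
p-value (upper-tail) = 0.00000
At α=0.01: p < α → reject H₀

reject H₀: yes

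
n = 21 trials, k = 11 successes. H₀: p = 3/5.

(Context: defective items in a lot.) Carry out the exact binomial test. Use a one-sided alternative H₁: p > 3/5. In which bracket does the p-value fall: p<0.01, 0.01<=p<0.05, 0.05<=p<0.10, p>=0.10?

Exact binomial: n=21, k=11, p₀=3/5=0.6000
P(X≥11) from Σ C(n,i)·p₀^i·(1−p₀)^(n−i)
p-value (one-sided, H₁ greater) = 0.82562
→ bracket: p>=0.10

p-value bracket: p>=0.10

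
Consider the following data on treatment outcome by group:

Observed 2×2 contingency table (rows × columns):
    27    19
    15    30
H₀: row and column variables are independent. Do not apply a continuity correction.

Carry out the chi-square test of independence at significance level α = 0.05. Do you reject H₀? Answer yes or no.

reject H₀: yes

Row totals [46, 45], col totals [42, 49], n=91
χ² = (27−21.23)²/21.23 + (19−24.77)²/24.77 + (15−20.77)²/20.77 + (30−24.23)²/24.23 = 5.8877
df = 1
p-value (upper-tail) = 0.01525
At α=0.05: p < α → reject H₀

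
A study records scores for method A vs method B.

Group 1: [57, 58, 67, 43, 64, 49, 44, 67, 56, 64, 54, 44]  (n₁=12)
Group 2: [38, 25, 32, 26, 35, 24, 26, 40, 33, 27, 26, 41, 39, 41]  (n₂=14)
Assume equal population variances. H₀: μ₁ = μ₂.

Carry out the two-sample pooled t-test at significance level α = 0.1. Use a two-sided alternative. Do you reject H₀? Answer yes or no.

reject H₀: yes

x̄₁=55.583, s₁=8.959, n₁=12
x̄₂=32.357, s₂=6.594, n₂=14
s_p² = [11·8.959² + 13·6.594²]/24 = 60.3388
SE = √(s_p²·(1/12+1/14)) = 3.0558
t = (55.583−32.357)/3.0558 = 7.6006
df = 24
p-value (two-sided) = 0.00000
At α=0.1: p < α → reject H₀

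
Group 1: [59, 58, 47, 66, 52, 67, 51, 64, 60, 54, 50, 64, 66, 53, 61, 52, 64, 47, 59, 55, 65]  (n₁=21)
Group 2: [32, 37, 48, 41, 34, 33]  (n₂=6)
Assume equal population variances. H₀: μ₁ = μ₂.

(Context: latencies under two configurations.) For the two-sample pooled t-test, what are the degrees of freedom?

df = n₁ + n₂ − 2 = 21 + 6 − 2 = 25

degrees of freedom = 25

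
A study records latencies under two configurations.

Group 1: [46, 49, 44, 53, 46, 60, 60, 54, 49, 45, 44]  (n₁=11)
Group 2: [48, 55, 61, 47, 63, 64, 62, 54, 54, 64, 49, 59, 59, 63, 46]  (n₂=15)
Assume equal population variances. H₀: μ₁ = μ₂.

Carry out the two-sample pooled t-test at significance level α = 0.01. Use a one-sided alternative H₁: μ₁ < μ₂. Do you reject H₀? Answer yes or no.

reject H₀: yes

x̄₁=50.000, s₁=5.967, n₁=11
x̄₂=56.533, s₂=6.567, n₂=15
s_p² = [10·5.967² + 14·6.567²]/24 = 39.9889
SE = √(s_p²·(1/11+1/15)) = 2.5102
t = (50.000−56.533)/2.5102 = -2.6027
df = 24
p-value (one-sided, H₁ less) = 0.00780
At α=0.01: p < α → reject H₀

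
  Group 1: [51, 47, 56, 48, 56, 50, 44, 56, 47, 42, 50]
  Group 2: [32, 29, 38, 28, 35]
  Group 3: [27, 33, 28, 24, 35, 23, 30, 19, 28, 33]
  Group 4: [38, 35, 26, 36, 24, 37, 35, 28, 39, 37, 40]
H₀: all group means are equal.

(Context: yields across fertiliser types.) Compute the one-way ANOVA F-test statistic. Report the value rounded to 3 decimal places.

Group means [49.73, 32.40, 28.00, 34.09], grand mean 36.865
SSB = Σnᵢ(x̄ᵢ−x̄)² = 2790.033; SSW = ΣΣ(x−x̄ᵢ)² = 826.291
MSB = 2790.033/3 = 930.0111; MSW = 826.291/33 = 25.0391
F = MSB/MSW = 37.1423
df = (3, 33)

test statistic = 37.142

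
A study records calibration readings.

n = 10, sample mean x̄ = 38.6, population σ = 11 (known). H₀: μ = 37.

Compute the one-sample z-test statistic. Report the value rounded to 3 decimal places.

SE = σ/√n = 11/√10 = 3.4785
z = (x̄−μ₀)/SE = (38.6−37)/3.4785 = 0.4600

test statistic = 0.460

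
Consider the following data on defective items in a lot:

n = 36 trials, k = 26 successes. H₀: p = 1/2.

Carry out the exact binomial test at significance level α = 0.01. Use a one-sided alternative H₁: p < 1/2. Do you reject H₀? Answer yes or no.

Exact binomial: n=36, k=26, p₀=1/2=0.5000
P(X≤26) from Σ C(n,i)·p₀^i·(1−p₀)^(n−i)
p-value (one-sided, H₁ less) = 0.99803
At α=0.01: p ≥ α → fail to reject H₀

reject H₀: no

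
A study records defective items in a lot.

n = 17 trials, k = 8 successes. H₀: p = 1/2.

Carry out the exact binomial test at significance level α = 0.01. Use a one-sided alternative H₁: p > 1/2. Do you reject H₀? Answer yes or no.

reject H₀: no

Exact binomial: n=17, k=8, p₀=1/2=0.5000
P(X≥8) from Σ C(n,i)·p₀^i·(1−p₀)^(n−i)
p-value (one-sided, H₁ greater) = 0.68547
At α=0.01: p ≥ α → fail to reject H₀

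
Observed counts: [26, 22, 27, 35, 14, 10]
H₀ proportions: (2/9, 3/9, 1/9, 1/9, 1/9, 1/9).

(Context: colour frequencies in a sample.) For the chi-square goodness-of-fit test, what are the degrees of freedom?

degrees of freedom = 5

df = k − 1 = 6 − 1 = 5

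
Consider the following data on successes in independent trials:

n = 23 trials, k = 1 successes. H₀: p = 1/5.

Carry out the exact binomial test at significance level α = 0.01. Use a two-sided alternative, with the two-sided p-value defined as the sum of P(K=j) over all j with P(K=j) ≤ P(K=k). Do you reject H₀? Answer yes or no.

Exact binomial: n=23, k=1, p₀=1/5=0.2000
P(X=j) = C(n,j)·p₀^j·(1−p₀)^(n−j); p = Σ P(X=j) over j with P(X=j) ≤ P(X=1)
p-value (two-sided) = 0.06719
At α=0.01: p ≥ α → fail to reject H₀

reject H₀: no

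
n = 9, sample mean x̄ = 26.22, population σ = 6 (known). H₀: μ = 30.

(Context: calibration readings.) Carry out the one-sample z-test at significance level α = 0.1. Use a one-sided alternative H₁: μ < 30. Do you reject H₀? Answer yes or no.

reject H₀: yes

SE = σ/√n = 6/√9 = 2.0000
z = (x̄−μ₀)/SE = (26.22−30)/2.0000 = -1.8900
p-value (one-sided, H₁ less) = 0.02938
At α=0.1: p < α → reject H₀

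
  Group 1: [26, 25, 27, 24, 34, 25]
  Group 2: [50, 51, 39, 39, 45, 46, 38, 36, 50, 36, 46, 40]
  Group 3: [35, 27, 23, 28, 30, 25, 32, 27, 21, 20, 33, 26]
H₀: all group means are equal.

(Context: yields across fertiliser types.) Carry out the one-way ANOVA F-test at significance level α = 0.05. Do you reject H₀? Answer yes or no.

reject H₀: yes

Group means [26.83, 43.00, 27.25], grand mean 33.467
SSB = Σnᵢ(x̄ᵢ−x̄)² = 1818.383; SSW = ΣΣ(x−x̄ᵢ)² = 655.083
MSB = 1818.383/2 = 909.1917; MSW = 655.083/27 = 24.2623
F = MSB/MSW = 37.4734
df = (2, 27)
p-value (upper-tail) = 0.00000
At α=0.05: p < α → reject H₀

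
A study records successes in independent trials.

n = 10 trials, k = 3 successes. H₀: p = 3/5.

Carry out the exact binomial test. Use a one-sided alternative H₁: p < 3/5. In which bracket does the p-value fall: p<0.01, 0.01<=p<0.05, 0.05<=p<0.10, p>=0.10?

Exact binomial: n=10, k=3, p₀=3/5=0.6000
P(X≤3) from Σ C(n,i)·p₀^i·(1−p₀)^(n−i)
p-value (one-sided, H₁ less) = 0.05476
→ bracket: 0.05<=p<0.10

p-value bracket: 0.05<=p<0.10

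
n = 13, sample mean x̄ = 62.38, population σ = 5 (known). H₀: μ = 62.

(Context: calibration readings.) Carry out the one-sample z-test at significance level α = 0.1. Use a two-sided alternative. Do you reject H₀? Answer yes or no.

SE = σ/√n = 5/√13 = 1.3868
z = (x̄−μ₀)/SE = (62.38−62)/1.3868 = 0.2740
p-value (two-sided) = 0.78407
At α=0.1: p ≥ α → fail to reject H₀

reject H₀: no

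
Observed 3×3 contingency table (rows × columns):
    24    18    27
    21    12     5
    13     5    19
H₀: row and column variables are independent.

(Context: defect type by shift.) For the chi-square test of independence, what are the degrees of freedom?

df = (r−1)(c−1) = (3−1)·(3−1) = 4

degrees of freedom = 4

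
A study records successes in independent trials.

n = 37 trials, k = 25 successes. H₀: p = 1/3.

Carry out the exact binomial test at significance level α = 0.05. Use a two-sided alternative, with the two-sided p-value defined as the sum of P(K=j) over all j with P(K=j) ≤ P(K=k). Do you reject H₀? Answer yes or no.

Exact binomial: n=37, k=25, p₀=1/3=0.3333
P(X=j) = C(n,j)·p₀^j·(1−p₀)^(n−j); p = Σ P(X=j) over j with P(X=j) ≤ P(X=25)
p-value (two-sided) = 0.00003
At α=0.05: p < α → reject H₀

reject H₀: yes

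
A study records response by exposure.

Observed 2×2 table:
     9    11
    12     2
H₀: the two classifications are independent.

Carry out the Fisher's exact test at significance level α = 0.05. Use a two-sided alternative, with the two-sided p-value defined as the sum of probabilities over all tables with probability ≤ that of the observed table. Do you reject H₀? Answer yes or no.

reject H₀: yes

Margins: r₁=20, r₂=14, c₁=21, c₂=13, n=34
p_obs = C(20,9)·C(14,12)/C(34,21); sum pmf over tables with pmf ≤ p_obs
p-value (two-sided) = 0.03021
At α=0.05: p < α → reject H₀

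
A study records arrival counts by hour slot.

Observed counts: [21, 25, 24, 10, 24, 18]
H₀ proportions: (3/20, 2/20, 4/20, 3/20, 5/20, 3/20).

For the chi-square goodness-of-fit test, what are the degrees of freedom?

df = k − 1 = 6 − 1 = 5

degrees of freedom = 5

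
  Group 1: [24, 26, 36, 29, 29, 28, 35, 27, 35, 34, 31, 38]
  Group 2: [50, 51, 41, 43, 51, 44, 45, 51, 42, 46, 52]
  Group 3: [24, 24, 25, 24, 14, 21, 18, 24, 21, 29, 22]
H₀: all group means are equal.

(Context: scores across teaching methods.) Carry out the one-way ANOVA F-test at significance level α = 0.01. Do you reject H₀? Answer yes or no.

reject H₀: yes

Group means [31.00, 46.91, 22.36], grand mean 33.353
SSB = Σnᵢ(x̄ᵢ−x̄)² = 3416.310; SSW = ΣΣ(x−x̄ᵢ)² = 549.455
MSB = 3416.310/2 = 1708.1551; MSW = 549.455/31 = 17.7243
F = MSB/MSW = 96.3734
df = (2, 31)
p-value (upper-tail) = 0.00000
At α=0.01: p < α → reject H₀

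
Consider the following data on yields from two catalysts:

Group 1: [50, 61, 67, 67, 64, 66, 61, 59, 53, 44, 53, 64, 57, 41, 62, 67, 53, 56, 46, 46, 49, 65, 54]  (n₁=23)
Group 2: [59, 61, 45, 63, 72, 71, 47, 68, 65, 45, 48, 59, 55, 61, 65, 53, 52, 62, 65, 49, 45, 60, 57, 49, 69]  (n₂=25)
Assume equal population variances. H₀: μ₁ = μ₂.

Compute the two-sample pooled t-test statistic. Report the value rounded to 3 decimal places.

x̄₁=56.739, s₁=8.092, n₁=23
x̄₂=57.800, s₂=8.559, n₂=25
s_p² = [22·8.092² + 24·8.559²]/46 = 69.5312
SE = √(s_p²·(1/23+1/25)) = 2.4092
t = (56.739−57.800)/2.4092 = -0.4403
df = 46

test statistic = -0.440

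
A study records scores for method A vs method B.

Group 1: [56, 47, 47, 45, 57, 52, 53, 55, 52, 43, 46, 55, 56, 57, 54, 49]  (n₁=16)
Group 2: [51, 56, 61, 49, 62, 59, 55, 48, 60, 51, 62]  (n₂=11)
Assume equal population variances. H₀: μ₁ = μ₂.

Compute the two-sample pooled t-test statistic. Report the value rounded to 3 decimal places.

test statistic = -2.229

x̄₁=51.500, s₁=4.662, n₁=16
x̄₂=55.818, s₂=5.344, n₂=11
s_p² = [15·4.662² + 10·5.344²]/25 = 24.4655
SE = √(s_p²·(1/16+1/11)) = 1.9373
t = (51.500−55.818)/1.9373 = -2.2289
df = 25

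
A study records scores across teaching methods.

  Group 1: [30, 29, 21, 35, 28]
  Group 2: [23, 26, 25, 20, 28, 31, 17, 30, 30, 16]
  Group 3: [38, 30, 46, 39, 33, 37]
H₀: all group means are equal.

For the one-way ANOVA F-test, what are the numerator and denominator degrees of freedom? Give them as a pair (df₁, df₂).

k = 3 groups, N = 21 total
df = (k−1, N−k) = (3−1, 21−3) = (2, 18)

degrees of freedom = [2, 18]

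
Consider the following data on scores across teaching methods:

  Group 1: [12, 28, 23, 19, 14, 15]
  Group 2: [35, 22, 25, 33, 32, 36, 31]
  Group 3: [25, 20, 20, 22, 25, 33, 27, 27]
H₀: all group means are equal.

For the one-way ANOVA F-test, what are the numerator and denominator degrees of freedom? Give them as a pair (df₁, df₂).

degrees of freedom = [2, 18]

k = 3 groups, N = 21 total
df = (k−1, N−k) = (3−1, 21−3) = (2, 18)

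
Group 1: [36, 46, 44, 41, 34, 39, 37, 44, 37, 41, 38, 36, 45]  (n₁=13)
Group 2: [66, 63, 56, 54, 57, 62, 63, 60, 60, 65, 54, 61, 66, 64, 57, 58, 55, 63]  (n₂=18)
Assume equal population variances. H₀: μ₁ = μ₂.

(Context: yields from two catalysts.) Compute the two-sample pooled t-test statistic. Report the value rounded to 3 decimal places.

test statistic = -13.983

x̄₁=39.846, s₁=3.934, n₁=13
x̄₂=60.222, s₂=4.052, n₂=18
s_p² = [12·3.934² + 17·4.052²]/29 = 16.0277
SE = √(s_p²·(1/13+1/18)) = 1.4572
t = (39.846−60.222)/1.4572 = -13.9834
df = 29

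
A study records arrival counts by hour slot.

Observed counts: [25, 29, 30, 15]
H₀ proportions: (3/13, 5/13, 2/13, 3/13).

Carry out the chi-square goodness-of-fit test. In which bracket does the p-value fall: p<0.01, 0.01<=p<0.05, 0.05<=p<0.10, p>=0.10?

p-value bracket: p<0.01

n = 99; E_i = n·p_i = [22.85, 38.08, 15.23, 22.85]
χ² = (25−22.85)²/22.85 + (29−38.08)²/38.08 + (30−15.23)²/15.23 + (15−22.85)²/22.85 = 19.3832
df = 3
p-value (upper-tail) = 0.00023
→ bracket: p<0.01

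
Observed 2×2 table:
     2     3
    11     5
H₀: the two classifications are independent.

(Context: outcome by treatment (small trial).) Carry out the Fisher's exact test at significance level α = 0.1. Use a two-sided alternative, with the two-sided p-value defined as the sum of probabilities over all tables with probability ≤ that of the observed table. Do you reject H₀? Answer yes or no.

reject H₀: no

Margins: r₁=5, r₂=16, c₁=13, c₂=8, n=21
p_obs = C(5,2)·C(16,11)/C(21,13); sum pmf over tables with pmf ≤ p_obs
p-value (two-sided) = 0.32537
At α=0.1: p ≥ α → fail to reject H₀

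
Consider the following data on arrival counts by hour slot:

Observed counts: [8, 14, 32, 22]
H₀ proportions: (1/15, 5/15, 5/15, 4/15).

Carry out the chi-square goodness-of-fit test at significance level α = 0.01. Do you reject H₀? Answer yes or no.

n = 76; E_i = n·p_i = [5.07, 25.33, 25.33, 20.27]
χ² = (8−5.07)²/5.07 + (14−25.33)²/25.33 + (32−25.33)²/25.33 + (22−20.27)²/20.27 = 8.6711
df = 3
p-value (upper-tail) = 0.03400
At α=0.01: p ≥ α → fail to reject H₀

reject H₀: no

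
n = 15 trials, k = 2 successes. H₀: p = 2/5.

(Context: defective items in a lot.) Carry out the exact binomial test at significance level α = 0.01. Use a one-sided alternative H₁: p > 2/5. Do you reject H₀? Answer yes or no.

reject H₀: no

Exact binomial: n=15, k=2, p₀=2/5=0.4000
P(X≥2) from Σ C(n,i)·p₀^i·(1−p₀)^(n−i)
p-value (one-sided, H₁ greater) = 0.99483
At α=0.01: p ≥ α → fail to reject H₀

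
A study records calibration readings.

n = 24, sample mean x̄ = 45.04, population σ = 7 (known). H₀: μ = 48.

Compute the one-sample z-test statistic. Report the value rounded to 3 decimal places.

test statistic = -2.072

SE = σ/√n = 7/√24 = 1.4289
z = (x̄−μ₀)/SE = (45.04−48)/1.4289 = -2.0716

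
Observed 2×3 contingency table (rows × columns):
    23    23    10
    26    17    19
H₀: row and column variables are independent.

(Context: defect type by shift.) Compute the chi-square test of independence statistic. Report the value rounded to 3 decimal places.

test statistic = 3.581

Row totals [56, 62], col totals [49, 40, 29], n=118
χ² = (23−23.25)²/23.25 + (23−18.98)²/18.98 + (10−13.76)²/13.76 + (26−25.75)²/25.75 + (17−21.02)²/21.02 + (19−15.24)²/15.24 = 3.5810
df = 2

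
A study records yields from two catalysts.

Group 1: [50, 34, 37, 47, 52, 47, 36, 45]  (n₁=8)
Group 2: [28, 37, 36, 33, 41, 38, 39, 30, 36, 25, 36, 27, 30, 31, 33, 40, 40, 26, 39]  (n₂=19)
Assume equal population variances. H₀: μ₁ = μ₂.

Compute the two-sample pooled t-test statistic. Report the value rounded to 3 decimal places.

x̄₁=43.500, s₁=6.866, n₁=8
x̄₂=33.947, s₂=5.169, n₂=19
s_p² = [7·6.866² + 18·5.169²]/25 = 32.4379
SE = √(s_p²·(1/8+1/19)) = 2.4004
t = (43.500−33.947)/2.4004 = 3.9796
df = 25

test statistic = 3.980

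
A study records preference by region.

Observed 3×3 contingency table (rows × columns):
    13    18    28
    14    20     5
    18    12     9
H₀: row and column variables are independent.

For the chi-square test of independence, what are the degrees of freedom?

degrees of freedom = 4

df = (r−1)(c−1) = (3−1)·(3−1) = 4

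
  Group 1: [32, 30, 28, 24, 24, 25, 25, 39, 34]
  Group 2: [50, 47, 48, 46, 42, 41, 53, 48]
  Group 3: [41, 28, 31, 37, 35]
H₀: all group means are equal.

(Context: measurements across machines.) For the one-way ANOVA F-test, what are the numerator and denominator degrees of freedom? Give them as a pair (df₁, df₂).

degrees of freedom = [2, 19]

k = 3 groups, N = 22 total
df = (k−1, N−k) = (3−1, 22−3) = (2, 19)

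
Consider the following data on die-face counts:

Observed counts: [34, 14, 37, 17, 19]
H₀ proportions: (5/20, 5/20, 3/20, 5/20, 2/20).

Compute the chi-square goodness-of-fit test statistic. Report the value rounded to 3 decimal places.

test statistic = 38.510

n = 121; E_i = n·p_i = [30.25, 30.25, 18.15, 30.25, 12.10]
χ² = (34−30.25)²/30.25 + (14−30.25)²/30.25 + (37−18.15)²/18.15 + (17−30.25)²/30.25 + (19−12.10)²/12.10 = 38.5096
df = 4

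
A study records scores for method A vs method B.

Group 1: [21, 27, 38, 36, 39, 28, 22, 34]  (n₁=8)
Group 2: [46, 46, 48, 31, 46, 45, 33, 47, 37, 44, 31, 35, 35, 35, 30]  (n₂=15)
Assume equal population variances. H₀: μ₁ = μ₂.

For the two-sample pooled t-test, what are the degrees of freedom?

df = n₁ + n₂ − 2 = 8 + 15 − 2 = 21

degrees of freedom = 21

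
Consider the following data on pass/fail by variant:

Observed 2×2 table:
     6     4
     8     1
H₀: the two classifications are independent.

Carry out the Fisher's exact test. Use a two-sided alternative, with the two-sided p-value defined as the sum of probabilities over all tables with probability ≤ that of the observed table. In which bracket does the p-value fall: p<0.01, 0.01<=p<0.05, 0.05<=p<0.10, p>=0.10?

p-value bracket: p>=0.10

Margins: r₁=10, r₂=9, c₁=14, c₂=5, n=19
p_obs = C(10,6)·C(9,8)/C(19,14); sum pmf over tables with pmf ≤ p_obs
p-value (two-sided) = 0.30341
→ bracket: p>=0.10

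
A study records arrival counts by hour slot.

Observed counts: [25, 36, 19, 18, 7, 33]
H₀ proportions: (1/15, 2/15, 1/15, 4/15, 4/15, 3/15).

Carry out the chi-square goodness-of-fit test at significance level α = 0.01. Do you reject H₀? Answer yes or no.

n = 138; E_i = n·p_i = [9.20, 18.40, 9.20, 36.80, 36.80, 27.60]
χ² = (25−9.20)²/9.20 + (36−18.40)²/18.40 + (19−9.20)²/9.20 + (18−36.80)²/36.80 + (7−36.80)²/36.80 + (33−27.60)²/27.60 = 89.2011
df = 5
p-value (upper-tail) = 0.00000
At α=0.01: p < α → reject H₀

reject H₀: yes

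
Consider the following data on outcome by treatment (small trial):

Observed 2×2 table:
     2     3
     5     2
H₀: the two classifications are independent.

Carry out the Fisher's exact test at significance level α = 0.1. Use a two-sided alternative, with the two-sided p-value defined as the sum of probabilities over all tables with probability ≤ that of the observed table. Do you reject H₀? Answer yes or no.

reject H₀: no

Margins: r₁=5, r₂=7, c₁=7, c₂=5, n=12
p_obs = C(5,2)·C(7,5)/C(12,7); sum pmf over tables with pmf ≤ p_obs
p-value (two-sided) = 0.55808
At α=0.1: p ≥ α → fail to reject H₀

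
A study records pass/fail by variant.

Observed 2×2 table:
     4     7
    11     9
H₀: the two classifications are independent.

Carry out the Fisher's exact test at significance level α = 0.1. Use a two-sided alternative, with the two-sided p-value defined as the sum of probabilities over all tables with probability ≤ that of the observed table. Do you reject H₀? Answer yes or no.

Margins: r₁=11, r₂=20, c₁=15, c₂=16, n=31
p_obs = C(11,4)·C(20,11)/C(31,15); sum pmf over tables with pmf ≤ p_obs
p-value (two-sided) = 0.45779
At α=0.1: p ≥ α → fail to reject H₀

reject H₀: no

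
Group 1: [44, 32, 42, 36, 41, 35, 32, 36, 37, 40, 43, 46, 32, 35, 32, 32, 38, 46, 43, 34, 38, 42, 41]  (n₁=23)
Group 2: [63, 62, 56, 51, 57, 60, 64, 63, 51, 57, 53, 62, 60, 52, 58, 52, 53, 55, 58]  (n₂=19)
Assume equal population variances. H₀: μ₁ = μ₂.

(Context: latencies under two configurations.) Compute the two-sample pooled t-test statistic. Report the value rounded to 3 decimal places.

x̄₁=38.130, s₁=4.722, n₁=23
x̄₂=57.211, s₂=4.404, n₂=19
s_p² = [22·4.722² + 18·4.404²]/40 = 20.9942
SE = √(s_p²·(1/23+1/19)) = 1.4205
t = (38.130−57.211)/1.4205 = -13.4322
df = 40

test statistic = -13.432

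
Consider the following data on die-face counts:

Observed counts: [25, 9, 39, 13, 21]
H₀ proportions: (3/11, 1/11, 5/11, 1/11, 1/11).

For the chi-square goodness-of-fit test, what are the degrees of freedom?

df = k − 1 = 5 − 1 = 4

degrees of freedom = 4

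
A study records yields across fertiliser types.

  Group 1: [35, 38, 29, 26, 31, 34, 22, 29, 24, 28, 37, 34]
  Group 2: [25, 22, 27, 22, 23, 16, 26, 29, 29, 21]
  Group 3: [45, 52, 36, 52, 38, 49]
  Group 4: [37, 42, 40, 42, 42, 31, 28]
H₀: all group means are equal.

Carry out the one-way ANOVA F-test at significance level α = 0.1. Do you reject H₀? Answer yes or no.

reject H₀: yes

Group means [30.58, 24.00, 45.33, 37.43], grand mean 32.600
SSB = Σnᵢ(x̄ᵢ−x̄)² = 1924.436; SSW = ΣΣ(x−x̄ᵢ)² = 877.964
MSB = 1924.436/3 = 641.4786; MSW = 877.964/31 = 28.3214
F = MSB/MSW = 22.6499
df = (3, 31)
p-value (upper-tail) = 0.00000
At α=0.1: p < α → reject H₀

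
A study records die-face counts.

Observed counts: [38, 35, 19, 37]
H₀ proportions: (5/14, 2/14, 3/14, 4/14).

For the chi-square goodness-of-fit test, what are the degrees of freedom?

degrees of freedom = 3

df = k − 1 = 4 − 1 = 3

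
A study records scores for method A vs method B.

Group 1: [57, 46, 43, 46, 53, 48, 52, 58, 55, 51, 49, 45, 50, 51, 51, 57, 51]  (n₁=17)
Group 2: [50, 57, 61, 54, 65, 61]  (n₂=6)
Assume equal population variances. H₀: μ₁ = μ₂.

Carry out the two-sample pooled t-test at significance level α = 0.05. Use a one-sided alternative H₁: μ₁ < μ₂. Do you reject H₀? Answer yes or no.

reject H₀: yes

x̄₁=50.765, s₁=4.366, n₁=17
x̄₂=58.000, s₂=5.441, n₂=6
s_p² = [16·4.366² + 5·5.441²]/21 = 21.5742
SE = √(s_p²·(1/17+1/6)) = 2.2056
t = (50.765−58.000)/2.2056 = -3.2804
df = 21
p-value (one-sided, H₁ less) = 0.00178
At α=0.05: p < α → reject H₀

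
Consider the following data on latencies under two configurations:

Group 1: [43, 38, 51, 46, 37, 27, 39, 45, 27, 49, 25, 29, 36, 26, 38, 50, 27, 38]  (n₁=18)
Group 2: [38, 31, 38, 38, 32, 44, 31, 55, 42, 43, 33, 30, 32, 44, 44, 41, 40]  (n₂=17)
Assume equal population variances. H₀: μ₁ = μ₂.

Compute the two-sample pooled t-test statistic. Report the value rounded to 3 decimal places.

test statistic = -0.494

x̄₁=37.278, s₁=8.830, n₁=18
x̄₂=38.588, s₂=6.634, n₂=17
s_p² = [17·8.830² + 16·6.634²]/33 = 61.5069
SE = √(s_p²·(1/18+1/17)) = 2.6524
t = (37.278−38.588)/2.6524 = -0.4941
df = 33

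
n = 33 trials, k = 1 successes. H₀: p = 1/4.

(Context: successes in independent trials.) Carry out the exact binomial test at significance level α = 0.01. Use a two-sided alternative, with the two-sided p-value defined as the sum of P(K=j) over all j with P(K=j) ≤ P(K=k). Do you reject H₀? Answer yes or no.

Exact binomial: n=33, k=1, p₀=1/4=0.2500
P(X=j) = C(n,j)·p₀^j·(1−p₀)^(n−j); p = Σ P(X=j) over j with P(X=j) ≤ P(X=1)
p-value (two-sided) = 0.00186
At α=0.01: p < α → reject H₀

reject H₀: yes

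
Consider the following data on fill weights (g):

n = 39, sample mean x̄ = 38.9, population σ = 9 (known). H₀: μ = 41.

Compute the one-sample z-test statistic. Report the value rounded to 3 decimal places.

test statistic = -1.457

SE = σ/√n = 9/√39 = 1.4412
z = (x̄−μ₀)/SE = (38.9−41)/1.4412 = -1.4572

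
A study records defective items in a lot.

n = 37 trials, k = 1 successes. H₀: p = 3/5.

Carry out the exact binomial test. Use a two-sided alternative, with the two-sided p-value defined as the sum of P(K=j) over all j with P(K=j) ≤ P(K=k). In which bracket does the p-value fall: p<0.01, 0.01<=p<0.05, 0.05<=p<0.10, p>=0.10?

p-value bracket: p<0.01

Exact binomial: n=37, k=1, p₀=3/5=0.6000
P(X=j) = C(n,j)·p₀^j·(1−p₀)^(n−j); p = Σ P(X=j) over j with P(X=j) ≤ P(X=1)
p-value (two-sided) = 0.00000
→ bracket: p<0.01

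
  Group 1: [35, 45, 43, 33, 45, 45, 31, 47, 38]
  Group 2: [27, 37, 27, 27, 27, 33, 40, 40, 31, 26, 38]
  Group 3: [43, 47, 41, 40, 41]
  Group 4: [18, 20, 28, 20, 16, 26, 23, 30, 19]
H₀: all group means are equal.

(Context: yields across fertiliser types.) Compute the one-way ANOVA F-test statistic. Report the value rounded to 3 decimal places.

Group means [40.22, 32.09, 42.40, 22.22], grand mean 33.147
SSB = Σnᵢ(x̄ᵢ−x̄)² = 1965.045; SSW = ΣΣ(x−x̄ᵢ)² = 835.220
MSB = 1965.045/3 = 655.0148; MSW = 835.220/30 = 27.8407
F = MSB/MSW = 23.5273
df = (3, 30)

test statistic = 23.527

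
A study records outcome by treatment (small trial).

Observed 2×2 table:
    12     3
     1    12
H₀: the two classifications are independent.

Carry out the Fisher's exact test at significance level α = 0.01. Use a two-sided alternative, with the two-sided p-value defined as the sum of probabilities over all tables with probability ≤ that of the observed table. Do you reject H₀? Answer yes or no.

Margins: r₁=15, r₂=13, c₁=13, c₂=15, n=28
p_obs = C(15,12)·C(13,1)/C(28,13); sum pmf over tables with pmf ≤ p_obs
p-value (two-sided) = 0.00017
At α=0.01: p < α → reject H₀

reject H₀: yes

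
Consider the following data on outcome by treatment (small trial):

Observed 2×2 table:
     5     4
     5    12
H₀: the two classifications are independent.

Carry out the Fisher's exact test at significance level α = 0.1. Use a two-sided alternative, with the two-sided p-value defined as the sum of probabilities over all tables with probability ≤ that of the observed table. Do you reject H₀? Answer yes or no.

reject H₀: no

Margins: r₁=9, r₂=17, c₁=10, c₂=16, n=26
p_obs = C(9,5)·C(17,5)/C(26,10); sum pmf over tables with pmf ≤ p_obs
p-value (two-sided) = 0.23412
At α=0.1: p ≥ α → fail to reject H₀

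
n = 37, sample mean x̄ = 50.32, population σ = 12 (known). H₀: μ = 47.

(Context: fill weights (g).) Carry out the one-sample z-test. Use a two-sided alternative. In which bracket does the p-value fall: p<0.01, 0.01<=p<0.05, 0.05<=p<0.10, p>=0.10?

p-value bracket: 0.05<=p<0.10

SE = σ/√n = 12/√37 = 1.9728
z = (x̄−μ₀)/SE = (50.32−47)/1.9728 = 1.6829
p-value (two-sided) = 0.09239
→ bracket: 0.05<=p<0.10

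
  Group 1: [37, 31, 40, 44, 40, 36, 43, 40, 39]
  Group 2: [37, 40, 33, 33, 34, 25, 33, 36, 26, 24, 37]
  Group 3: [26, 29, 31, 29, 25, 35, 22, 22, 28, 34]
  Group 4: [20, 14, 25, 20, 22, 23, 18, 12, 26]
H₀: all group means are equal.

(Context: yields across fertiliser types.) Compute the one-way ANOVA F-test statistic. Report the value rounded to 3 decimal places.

Group means [38.89, 32.55, 28.10, 20.00], grand mean 29.974
SSB = Σnᵢ(x̄ᵢ−x̄)² = 1718.458; SSW = ΣΣ(x−x̄ᵢ)² = 762.516
MSB = 1718.458/3 = 572.8194; MSW = 762.516/35 = 21.7862
F = MSB/MSW = 26.2928
df = (3, 35)

test statistic = 26.293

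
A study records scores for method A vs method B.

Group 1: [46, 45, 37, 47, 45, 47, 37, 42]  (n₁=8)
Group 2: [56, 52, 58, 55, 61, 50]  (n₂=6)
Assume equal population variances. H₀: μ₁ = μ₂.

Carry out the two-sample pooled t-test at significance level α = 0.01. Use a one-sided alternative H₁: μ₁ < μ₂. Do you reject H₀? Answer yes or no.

reject H₀: yes

x̄₁=43.250, s₁=4.166, n₁=8
x̄₂=55.333, s₂=3.983, n₂=6
s_p² = [7·4.166² + 5·3.983²]/12 = 16.7361
SE = √(s_p²·(1/8+1/6)) = 2.2094
t = (43.250−55.333)/2.2094 = -5.4691
df = 12
p-value (one-sided, H₁ less) = 0.00007
At α=0.01: p < α → reject H₀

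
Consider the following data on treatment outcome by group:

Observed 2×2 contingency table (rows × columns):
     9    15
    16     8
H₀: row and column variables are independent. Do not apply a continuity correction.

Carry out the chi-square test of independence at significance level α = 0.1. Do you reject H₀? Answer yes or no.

reject H₀: yes

Row totals [24, 24], col totals [25, 23], n=48
χ² = (9−12.50)²/12.50 + (15−11.50)²/11.50 + (16−12.50)²/12.50 + (8−11.50)²/11.50 = 4.0904
df = 1
p-value (upper-tail) = 0.04313
At α=0.1: p < α → reject H₀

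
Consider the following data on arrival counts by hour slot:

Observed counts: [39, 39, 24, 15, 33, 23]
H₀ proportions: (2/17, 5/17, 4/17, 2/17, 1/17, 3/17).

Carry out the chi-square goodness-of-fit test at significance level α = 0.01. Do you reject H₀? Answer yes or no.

reject H₀: yes

n = 173; E_i = n·p_i = [20.35, 50.88, 40.71, 20.35, 10.18, 30.53]
χ² = (39−20.35)²/20.35 + (39−50.88)²/50.88 + (24−40.71)²/40.71 + (15−20.35)²/20.35 + (33−10.18)²/10.18 + (23−30.53)²/30.53 = 81.1680
df = 5
p-value (upper-tail) = 0.00000
At α=0.01: p < α → reject H₀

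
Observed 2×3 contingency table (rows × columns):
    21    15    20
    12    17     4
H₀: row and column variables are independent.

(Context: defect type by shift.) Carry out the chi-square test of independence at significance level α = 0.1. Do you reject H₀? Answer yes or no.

reject H₀: yes

Row totals [56, 33], col totals [33, 32, 24], n=89
χ² = (21−20.76)²/20.76 + (15−20.13)²/20.13 + (20−15.10)²/15.10 + (12−12.24)²/12.24 + (17−11.87)²/11.87 + (4−8.90)²/8.90 = 7.8250
df = 2
p-value (upper-tail) = 0.01999
At α=0.1: p < α → reject H₀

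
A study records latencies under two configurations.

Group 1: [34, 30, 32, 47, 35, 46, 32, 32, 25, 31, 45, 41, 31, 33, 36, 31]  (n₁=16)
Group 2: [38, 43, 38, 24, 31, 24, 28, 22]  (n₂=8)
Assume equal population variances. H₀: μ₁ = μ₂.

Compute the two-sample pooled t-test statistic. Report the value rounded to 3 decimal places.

x̄₁=35.062, s₁=6.361, n₁=16
x̄₂=31.000, s₂=7.838, n₂=8
s_p² = [15·6.361² + 7·7.838²]/22 = 47.1335
SE = √(s_p²·(1/16+1/8)) = 2.9728
t = (35.062−31.000)/2.9728 = 1.3666
df = 22

test statistic = 1.367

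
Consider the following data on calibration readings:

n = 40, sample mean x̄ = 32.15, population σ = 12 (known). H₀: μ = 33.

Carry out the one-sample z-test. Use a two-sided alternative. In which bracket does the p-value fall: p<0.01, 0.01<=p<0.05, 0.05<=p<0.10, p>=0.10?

p-value bracket: p>=0.10

SE = σ/√n = 12/√40 = 1.8974
z = (x̄−μ₀)/SE = (32.15−33)/1.8974 = -0.4480
p-value (two-sided) = 0.65416
→ bracket: p>=0.10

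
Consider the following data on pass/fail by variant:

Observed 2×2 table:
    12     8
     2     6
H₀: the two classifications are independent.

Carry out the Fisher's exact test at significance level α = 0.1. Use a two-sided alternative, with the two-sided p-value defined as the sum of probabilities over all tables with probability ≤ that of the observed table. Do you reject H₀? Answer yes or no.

reject H₀: no

Margins: r₁=20, r₂=8, c₁=14, c₂=14, n=28
p_obs = C(20,12)·C(8,2)/C(28,14); sum pmf over tables with pmf ≤ p_obs
p-value (two-sided) = 0.20870
At α=0.1: p ≥ α → fail to reject H₀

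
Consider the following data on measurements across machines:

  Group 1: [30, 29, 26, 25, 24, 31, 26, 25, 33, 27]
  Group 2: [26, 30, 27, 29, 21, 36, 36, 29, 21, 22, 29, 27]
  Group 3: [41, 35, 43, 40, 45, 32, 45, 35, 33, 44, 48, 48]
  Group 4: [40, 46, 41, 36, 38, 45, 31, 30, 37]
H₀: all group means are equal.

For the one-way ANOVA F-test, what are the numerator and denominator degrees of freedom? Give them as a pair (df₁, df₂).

k = 4 groups, N = 43 total
df = (k−1, N−k) = (4−1, 43−4) = (3, 39)

degrees of freedom = [3, 39]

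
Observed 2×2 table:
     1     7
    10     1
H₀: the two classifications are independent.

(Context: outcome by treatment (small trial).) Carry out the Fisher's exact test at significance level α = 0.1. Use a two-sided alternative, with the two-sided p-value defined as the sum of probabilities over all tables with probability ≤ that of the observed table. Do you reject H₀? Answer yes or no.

Margins: r₁=8, r₂=11, c₁=11, c₂=8, n=19
p_obs = C(8,1)·C(11,10)/C(19,11); sum pmf over tables with pmf ≤ p_obs
p-value (two-sided) = 0.00118
At α=0.1: p < α → reject H₀

reject H₀: yes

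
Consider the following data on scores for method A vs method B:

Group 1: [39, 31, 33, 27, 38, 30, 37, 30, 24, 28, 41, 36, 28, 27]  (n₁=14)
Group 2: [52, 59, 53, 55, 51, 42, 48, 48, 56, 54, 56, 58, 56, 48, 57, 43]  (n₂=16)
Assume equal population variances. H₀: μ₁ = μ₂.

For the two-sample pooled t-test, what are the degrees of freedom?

degrees of freedom = 28

df = n₁ + n₂ − 2 = 14 + 16 − 2 = 28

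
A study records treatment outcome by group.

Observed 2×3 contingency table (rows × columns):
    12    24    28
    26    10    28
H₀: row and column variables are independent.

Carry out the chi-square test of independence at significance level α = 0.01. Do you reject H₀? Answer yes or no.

Row totals [64, 64], col totals [38, 34, 56], n=128
χ² = (12−19.00)²/19.00 + (24−17.00)²/17.00 + (28−28.00)²/28.00 + (26−19.00)²/19.00 + (10−17.00)²/17.00 + (28−28.00)²/28.00 = 10.9226
df = 2
p-value (upper-tail) = 0.00425
At α=0.01: p < α → reject H₀

reject H₀: yes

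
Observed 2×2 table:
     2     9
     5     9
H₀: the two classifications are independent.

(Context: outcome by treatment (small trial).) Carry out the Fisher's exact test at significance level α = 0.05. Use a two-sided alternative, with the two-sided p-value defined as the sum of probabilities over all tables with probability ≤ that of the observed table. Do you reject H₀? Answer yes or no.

Margins: r₁=11, r₂=14, c₁=7, c₂=18, n=25
p_obs = C(11,2)·C(14,5)/C(25,7); sum pmf over tables with pmf ≤ p_obs
p-value (two-sided) = 0.40652
At α=0.05: p ≥ α → fail to reject H₀

reject H₀: no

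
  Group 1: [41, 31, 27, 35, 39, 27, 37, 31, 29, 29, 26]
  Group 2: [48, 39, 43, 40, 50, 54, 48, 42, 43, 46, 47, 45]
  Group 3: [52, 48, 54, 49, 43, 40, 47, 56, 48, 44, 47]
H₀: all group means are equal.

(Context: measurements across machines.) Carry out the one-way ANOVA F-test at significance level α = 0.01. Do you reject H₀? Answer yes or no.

reject H₀: yes

Group means [32.00, 45.42, 48.00], grand mean 41.912
SSB = Σnᵢ(x̄ᵢ−x̄)² = 1635.819; SSW = ΣΣ(x−x̄ᵢ)² = 698.917
MSB = 1635.819/2 = 817.9093; MSW = 698.917/31 = 22.5457
F = MSB/MSW = 36.2778
df = (2, 31)
p-value (upper-tail) = 0.00000
At α=0.01: p < α → reject H₀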